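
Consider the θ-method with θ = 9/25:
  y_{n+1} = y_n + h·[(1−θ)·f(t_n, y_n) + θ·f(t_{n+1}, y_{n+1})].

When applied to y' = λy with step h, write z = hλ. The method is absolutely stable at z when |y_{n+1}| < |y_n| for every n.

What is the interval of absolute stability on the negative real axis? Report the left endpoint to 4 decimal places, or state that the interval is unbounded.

On y'=λy, z=hλ:
  y_{n+1} = y_n + z·[16/25·y_n + 9/25·y_{n+1}] ⇒ (1 − 9/25z)y_{n+1} = (1 + 16/25z)y_n
  R(z) = (1 + 16/25z)/(1 − 9/25z).

Find x<0 with |R(x)|<1.
x=-1.25: |R|=0.1379
R=−1: 1+16/25x = −1+9/25x ⇒ -7/25x=2 ⇒ x=2/(-7/25)=-7.1429
Confirm numerically:
  x=-6.658: |R|=0.96003 <1
  x=-5.627: |R|=0.85972 <1
  x=-5.480: |R|=0.84338 <1
  x=-4.378: |R|=0.69948 <1
  x=-7.619: |R|=1.03562 >1
  x=-7.412: |R|=1.02054 >1
  x=-7.276: |R|=1.01030 >1
Stable set (-7.1429, 0).

(-7.1429, 0).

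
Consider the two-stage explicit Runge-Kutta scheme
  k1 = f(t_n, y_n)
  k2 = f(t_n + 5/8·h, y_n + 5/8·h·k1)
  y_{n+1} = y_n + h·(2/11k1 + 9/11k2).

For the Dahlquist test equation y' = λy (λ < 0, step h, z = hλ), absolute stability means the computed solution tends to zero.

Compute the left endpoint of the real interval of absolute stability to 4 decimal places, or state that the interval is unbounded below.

Set f=λy, z=hλ:
  k1=λy_n ⇒ h·k1=z·y_n;  k2=λ(1+5/8z)y_n ⇒ h·k2=z(1+5/8z)y_n
  y_{n+1}/y_n = 1 + 2/11z + 9/11z(1+5/8z) = 1 + z + 45/88z²
  so R(z) = 1 + z + 45/88z².

Find x<0 with |R(x)|<1.
x=-1.13: |R|=0.5230
R=1: x+45/88x²=0 ⇒ x=−88/45=-1.9556; min R=1−1/(4·45/88)=0.5111>−1
Confirm numerically:
  x=-1.198: |R|=0.53591 <1
  x=-1.190: |R|=0.53414 <1
  x=-0.994: |R|=0.51125 <1
  x=-2.385: |R|=1.52375 >1
  x=-2.328: |R|=1.44338 >1
  x=-2.069: |R|=1.12003 >1
Interval (-1.9556, 0).

z* = -1.9556.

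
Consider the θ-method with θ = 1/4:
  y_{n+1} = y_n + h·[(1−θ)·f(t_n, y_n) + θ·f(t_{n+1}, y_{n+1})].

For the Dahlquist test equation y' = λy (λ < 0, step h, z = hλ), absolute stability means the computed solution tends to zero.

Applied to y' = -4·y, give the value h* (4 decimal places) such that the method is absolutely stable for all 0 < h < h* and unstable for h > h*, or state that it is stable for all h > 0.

With y'=λy (z=hλ):
  y_{n+1} = y_n + z·[3/4·y_n + 1/4·y_{n+1}] ⇒ (1 − 1/4z)y_{n+1} = (1 + 3/4z)y_n
  so R(z) = (1 + 3/4z)/(1 − 1/4z).

Need |R(x)|<1, x<0.
x=-1.52: |R|=0.1014
R=−1: 1+3/4x = −1+1/4x ⇒ -1/2x=2 ⇒ x=2/(-1/2)=-4.0000
Confirm numerically:
  x=-3.860: |R|=0.96438 <1
  x=-2.345: |R|=0.47833 <1
  x=-2.010: |R|=0.33777 <1
  x=-4.163: |R|=1.03994 >1
  x=-4.152: |R|=1.03729 >1
  x=-4.112: |R|=1.02761 >1
Stable set (-4.0000, 0).

(-4.0000,0); λ=-4 ⇒ h* = (4)/4 = 1.0000.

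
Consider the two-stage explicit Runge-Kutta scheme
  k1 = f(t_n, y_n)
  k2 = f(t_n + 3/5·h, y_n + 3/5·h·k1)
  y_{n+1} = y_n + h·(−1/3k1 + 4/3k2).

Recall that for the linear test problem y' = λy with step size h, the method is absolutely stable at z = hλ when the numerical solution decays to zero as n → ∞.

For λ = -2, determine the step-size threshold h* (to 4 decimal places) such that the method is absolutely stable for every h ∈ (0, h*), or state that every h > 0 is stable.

With y'=λy (z=hλ):
  k1=λy_n ⇒ h·k1=z·y_n;  k2=λ(1+3/5z)y_n ⇒ h·k2=z(1+3/5z)y_n
  y_{n+1}/y_n = 1 − 1/3z + 4/3z(1+3/5z) = 1 + z + 4/5z²
  ⇒ R(z) = 1 + z + 4/5z².

Boundary: |R(x)|=1, x<0.
x=-1.28: |R|=1.0307
R=1: x+4/5x²=0 ⇒ x=−5/4=-1.2500; min R=1−1/(4·4/5)=0.6875>−1
Confirm numerically:
  x=-1.200: |R|=0.95200 <1
  x=-1.122: |R|=0.88511 <1
  x=-0.870: |R|=0.73552 <1
  x=-0.635: |R|=0.68758 <1
  x=-1.643: |R|=1.51656 >1
  x=-1.491: |R|=1.28746 >1
So |R|<1 on (-1.2500, 0).

(-1.2500,0); λ=-2 ⇒ h* = (5/4)/2 = 0.6250.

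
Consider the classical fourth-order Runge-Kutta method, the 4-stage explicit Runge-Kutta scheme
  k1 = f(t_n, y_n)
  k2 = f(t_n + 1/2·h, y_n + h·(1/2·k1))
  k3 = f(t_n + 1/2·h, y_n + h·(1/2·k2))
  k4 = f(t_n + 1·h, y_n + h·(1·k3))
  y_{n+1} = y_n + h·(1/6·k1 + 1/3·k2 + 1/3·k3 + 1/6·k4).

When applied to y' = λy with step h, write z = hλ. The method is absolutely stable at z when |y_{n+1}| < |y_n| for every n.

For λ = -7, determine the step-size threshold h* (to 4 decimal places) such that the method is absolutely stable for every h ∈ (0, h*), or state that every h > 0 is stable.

(-2.7853,0); λ=-7 ⇒ h* = 0.3979.

Set f=λy, z=hλ:
  order 4, 4-stage ⇒ R(z)=1+z+z^2/2+z^3/6+z^4/24
  (e.g. R(-0.97)=0.38523, |R|=0.38523)

Solve |R(x)|<1 on ℝ⁻.
x=-0.97: |R|=0.3852
|R(-3.01)|=1.3951 |R(-2.58)|=0.7321 |R(-1.19)|=0.3207
Bisect:
  x_lo=-3.3441 |R|=2.2255  x_hi=-0.3212 |R|=0.7253
  mid=-1.83265 |R|=0.29080 →hi
  mid=-2.58839 |R|=0.74151 →hi
  mid=-2.96626 |R|=1.30893 →lo
  mid=-2.77732 |R|=0.98805 →hi
  mid=-2.87179 |R|=1.13844 →lo
  mid=-2.82456 |R|=1.06083 →lo
  mid=-2.80094 |R|=1.02385 →lo
  mid=-2.78913 |R|=1.00580 →lo
  mid=-2.78323 |R|=0.99689 →hi
  ...
  [-2.78544,-2.78526] ⇒ x*=-2.7853
So |R|<1 on (-2.7853, 0).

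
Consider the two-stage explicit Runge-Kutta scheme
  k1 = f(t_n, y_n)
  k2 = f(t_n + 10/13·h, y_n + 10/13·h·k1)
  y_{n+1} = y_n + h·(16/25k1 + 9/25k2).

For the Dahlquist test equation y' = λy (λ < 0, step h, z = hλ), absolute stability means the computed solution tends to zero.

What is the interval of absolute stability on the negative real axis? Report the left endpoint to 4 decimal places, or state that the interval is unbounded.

(-3.6111, 0).

On y'=λy, z=hλ:
  k1=λy_n ⇒ h·k1=z·y_n;  k2=λ(1+10/13z)y_n ⇒ h·k2=z(1+10/13z)y_n
  y_{n+1}/y_n = 1 + 16/25z + 9/25z(1+10/13z) = 1 + z + 18/65z²
  so R(z) = 1 + z + 18/65z².

Find x<0 with |R(x)|<1.
x=-1.09: |R|=0.2390
R=1: x+18/65x²=0 ⇒ x=−65/18=-3.6111; min R=1−1/(4·18/65)=0.0972>−1
Confirm numerically:
  x=-3.579: |R|=0.96817 <1
  x=-3.482: |R|=0.87551 <1
  x=-1.765: |R|=0.09768 <1
  x=-3.897: |R|=1.30852 >1
  x=-3.753: |R|=1.14746 >1
Stable set (-3.6111, 0).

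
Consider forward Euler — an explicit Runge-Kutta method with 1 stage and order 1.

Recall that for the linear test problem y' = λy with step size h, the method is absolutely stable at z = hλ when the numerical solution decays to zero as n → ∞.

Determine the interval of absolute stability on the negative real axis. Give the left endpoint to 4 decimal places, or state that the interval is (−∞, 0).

z∈(-2.0000,0).

With y'=λy (z=hλ):
  order 1, 1-stage ⇒ R(z)=1+z
  (e.g. R(-0.74)=0.26000, |R|=0.26000)

Find x<0 with |R(x)|<1.
x=-0.74: |R|=0.2600
|R(-2.39)|=1.3900 |R(-1.1)|=0.1000 |R(-0.86)|=0.1400
Bisect:
  x_lo=-2.3090 |R|=1.3090  x_hi=-0.2304 |R|=0.7696
  mid=-1.26970 |R|=0.26970 →hi
  mid=-1.78933 |R|=0.78933 →hi
  mid=-2.04915 |R|=1.04915 →lo
  mid=-1.91924 |R|=0.91924 →hi
  mid=-1.98419 |R|=0.98419 →hi
  mid=-2.01667 |R|=1.01667 →lo
  mid=-2.00043 |R|=1.00043 →lo
  mid=-1.99231 |R|=0.99231 →hi
  ...
  [-2.00005,-1.99992] ⇒ x*=-2.0000
So |R|<1 on (-2.0000, 0).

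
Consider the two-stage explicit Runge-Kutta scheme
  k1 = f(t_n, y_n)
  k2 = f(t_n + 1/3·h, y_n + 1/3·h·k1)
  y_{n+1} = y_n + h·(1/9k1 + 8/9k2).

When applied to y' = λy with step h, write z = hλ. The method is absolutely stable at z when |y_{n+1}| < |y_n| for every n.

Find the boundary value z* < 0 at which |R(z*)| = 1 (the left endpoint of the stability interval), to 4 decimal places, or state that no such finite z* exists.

With y'=λy (z=hλ):
  k1=λy_n ⇒ h·k1=z·y_n;  k2=λ(1+1/3z)y_n ⇒ h·k2=z(1+1/3z)y_n
  y_{n+1}/y_n = 1 + 1/9z + 8/9z(1+1/3z) = 1 + z + 8/27z²
  so R(z) = 1 + z + 8/27z².

Solve |R(x)|<1 on ℝ⁻.
x=-0.5: |R|=0.5741
R=1: x+8/27x²=0 ⇒ x=−27/8=-3.3750; min R=1−1/(4·8/27)=0.1562>−1
Confirm numerically:
  x=-2.994: |R|=0.66201 <1
  x=-2.712: |R|=0.46724 <1
  x=-2.483: |R|=0.34375 <1
  x=-2.285: |R|=0.26203 <1
  x=-3.865: |R|=1.56114 >1
  x=-3.650: |R|=1.29741 >1
Stable set (-3.3750, 0).

z* = -3.3750.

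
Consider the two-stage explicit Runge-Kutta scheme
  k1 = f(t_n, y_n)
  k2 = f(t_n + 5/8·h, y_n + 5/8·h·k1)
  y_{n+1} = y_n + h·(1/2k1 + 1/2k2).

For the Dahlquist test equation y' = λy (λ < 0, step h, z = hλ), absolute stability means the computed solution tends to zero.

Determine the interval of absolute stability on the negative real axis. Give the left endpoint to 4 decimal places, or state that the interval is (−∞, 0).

Set f=λy, z=hλ:
  k1=λy_n ⇒ h·k1=z·y_n;  k2=λ(1+5/8z)y_n ⇒ h·k2=z(1+5/8z)y_n
  y_{n+1}/y_n = 1 + 1/2z + 1/2z(1+5/8z) = 1 + z + 5/16z²
  ⇒ R(z) = 1 + z + 5/16z².

Solve |R(x)|<1 on ℝ⁻.
x=-0.39: |R|=0.6575
R=1: x+5/16x²=0 ⇒ x=−16/5=-3.2000; min R=1−1/(4·5/16)=0.2000>−1
Confirm numerically:
  x=-3.107: |R|=0.90970 <1
  x=-3.044: |R|=0.85161 <1
  x=-2.078: |R|=0.27140 <1
  x=-1.294: |R|=0.22926 <1
  x=-3.447: |R|=1.26607 >1
  x=-3.350: |R|=1.15703 >1
  x=-3.332: |R|=1.13745 >1
So |R|<1 on (-3.2000, 0).

(-3.2000, 0).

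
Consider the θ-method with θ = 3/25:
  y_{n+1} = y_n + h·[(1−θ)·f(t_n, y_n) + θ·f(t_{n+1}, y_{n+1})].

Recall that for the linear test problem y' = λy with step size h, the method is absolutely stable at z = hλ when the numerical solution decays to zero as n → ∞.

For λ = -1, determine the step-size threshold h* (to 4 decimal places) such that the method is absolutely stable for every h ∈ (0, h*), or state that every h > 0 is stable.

Set f=λy, z=hλ:
  y_{n+1} = y_n + z·[22/25·y_n + 3/25·y_{n+1}] ⇒ (1 − 3/25z)y_{n+1} = (1 + 22/25z)y_n
  Hence R(z) = (1 + 22/25z)/(1 − 3/25z).

Need |R(x)|<1, x<0.
x=-1.29: |R|=0.1171
R=−1: 1+22/25x = −1+3/25x ⇒ -19/25x=2 ⇒ x=2/(-19/25)=-2.6316
Confirm numerically:
  x=-2.485: |R|=0.91419 <1
  x=-2.297: |R|=0.80066 <1
  x=-2.045: |R|=0.64204 <1
  x=-3.023: |R|=1.21829 >1
  x=-2.821: |R|=1.10755 >1
  x=-2.785: |R|=1.08739 >1
Stable set (-2.6316, 0).

(-2.6316,0); λ=-1 ⇒ h* = (50/19)/1 = 2.6316.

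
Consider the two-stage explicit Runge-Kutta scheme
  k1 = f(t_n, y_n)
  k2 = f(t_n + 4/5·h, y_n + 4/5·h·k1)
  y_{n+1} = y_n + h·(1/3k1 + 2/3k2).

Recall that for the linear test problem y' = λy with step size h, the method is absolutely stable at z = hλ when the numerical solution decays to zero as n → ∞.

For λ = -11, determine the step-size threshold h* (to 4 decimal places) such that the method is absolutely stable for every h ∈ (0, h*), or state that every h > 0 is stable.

(-1.8750,0); λ=-11 ⇒ h* = (15/8)/11 = 0.1705.

Set f=λy, z=hλ:
  k1=λy_n ⇒ h·k1=z·y_n;  k2=λ(1+4/5z)y_n ⇒ h·k2=z(1+4/5z)y_n
  y_{n+1}/y_n = 1 + 1/3z + 2/3z(1+4/5z) = 1 + z + 8/15z²
  R(z) = 1 + z + 8/15z².

Boundary: |R(x)|=1, x<0.
x=-0.38: |R|=0.6970
R=1: x+8/15x²=0 ⇒ x=−15/8=-1.8750; min R=1−1/(4·8/15)=0.5312>−1
Confirm numerically:
  x=-1.807: |R|=0.93447 <1
  x=-1.593: |R|=0.76041 <1
  x=-0.837: |R|=0.53664 <1
  x=-2.337: |R|=1.57584 >1
  x=-2.232: |R|=1.42497 >1
Interval (-1.8750, 0).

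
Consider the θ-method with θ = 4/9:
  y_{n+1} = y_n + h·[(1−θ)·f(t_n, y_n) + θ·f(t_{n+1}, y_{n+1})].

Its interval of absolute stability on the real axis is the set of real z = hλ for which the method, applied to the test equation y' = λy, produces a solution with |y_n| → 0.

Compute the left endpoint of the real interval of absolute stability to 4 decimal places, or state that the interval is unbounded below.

z* = -18.0000.

With y'=λy (z=hλ):
  y_{n+1} = y_n + z·[5/9·y_n + 4/9·y_{n+1}] ⇒ (1 − 4/9z)y_{n+1} = (1 + 5/9z)y_n
  ⇒ R(z) = (1 + 5/9z)/(1 − 4/9z).

Find x<0 with |R(x)|<1.
x=-1.76: |R|=0.0125
R=−1: 1+5/9x = −1+4/9x ⇒ -1/9x=2 ⇒ x=2/(-1/9)=-18.0000
Confirm numerically:
  x=-14.181: |R|=0.94189 <1
  x=-11.568: |R|=0.88363 <1
  x=-9.855: |R|=0.83178 <1
  x=-18.598: |R|=1.00717 >1
  x=-18.541: |R|=1.00651 >1
  x=-18.251: |R|=1.00306 >1
Interval (-18.0000, 0).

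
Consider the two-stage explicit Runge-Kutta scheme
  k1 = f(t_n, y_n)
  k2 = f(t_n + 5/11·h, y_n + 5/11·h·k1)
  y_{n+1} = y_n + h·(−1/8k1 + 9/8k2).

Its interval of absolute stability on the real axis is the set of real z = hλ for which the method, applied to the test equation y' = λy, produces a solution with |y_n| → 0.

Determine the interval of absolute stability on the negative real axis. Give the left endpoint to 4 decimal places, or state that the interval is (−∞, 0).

With y'=λy (z=hλ):
  k1=λy_n ⇒ h·k1=z·y_n;  k2=λ(1+5/11z)y_n ⇒ h·k2=z(1+5/11z)y_n
  y_{n+1}/y_n = 1 − 1/8z + 9/8z(1+5/11z) = 1 + z + 45/88z²
  Hence R(z) = 1 + z + 45/88z².

Find x<0 with |R(x)|<1.
x=-1.06: |R|=0.5146
R=1: x+45/88x²=0 ⇒ x=−88/45=-1.9556; min R=1−1/(4·45/88)=0.5111>−1
Confirm numerically:
  x=-1.756: |R|=0.82081 <1
  x=-1.346: |R|=0.58045 <1
  x=-0.861: |R|=0.51808 <1
  x=-0.788: |R|=0.52953 <1
  x=-2.443: |R|=1.60895 >1
  x=-2.230: |R|=1.31296 >1
  x=-2.115: |R|=1.17244 >1
So |R|<1 on (-1.9556, 0).

(-1.9556, 0).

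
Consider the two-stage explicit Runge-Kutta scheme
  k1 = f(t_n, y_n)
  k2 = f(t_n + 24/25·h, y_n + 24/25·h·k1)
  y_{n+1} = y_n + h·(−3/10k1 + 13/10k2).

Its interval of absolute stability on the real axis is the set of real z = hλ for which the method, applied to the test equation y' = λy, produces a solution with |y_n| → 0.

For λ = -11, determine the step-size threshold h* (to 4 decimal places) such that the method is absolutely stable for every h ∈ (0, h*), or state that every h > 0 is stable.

(-0.8013,0); λ=-11 ⇒ h* = (125/156)/11 = 0.0728.

Test eqn y'=λy, z=hλ:
  k1=λy_n ⇒ h·k1=z·y_n;  k2=λ(1+24/25z)y_n ⇒ h·k2=z(1+24/25z)y_n
  y_{n+1}/y_n = 1 − 3/10z + 13/10z(1+24/25z) = 1 + z + 156/125z²
  Hence R(z) = 1 + z + 156/125z².

Find x<0 with |R(x)|<1.
x=-0.85: |R|=1.0517
R=1: x+156/125x²=0 ⇒ x=−125/156=-0.8013; min R=1−1/(4·156/125)=0.7997>−1
Confirm numerically:
  x=-0.690: |R|=0.90417 <1
  x=-0.557: |R|=0.83019 <1
  x=-0.525: |R|=0.81898 <1
  x=-1.042: |R|=1.31303 >1
  x=-0.862: |R|=1.06532 >1
So |R|<1 on (-0.8013, 0).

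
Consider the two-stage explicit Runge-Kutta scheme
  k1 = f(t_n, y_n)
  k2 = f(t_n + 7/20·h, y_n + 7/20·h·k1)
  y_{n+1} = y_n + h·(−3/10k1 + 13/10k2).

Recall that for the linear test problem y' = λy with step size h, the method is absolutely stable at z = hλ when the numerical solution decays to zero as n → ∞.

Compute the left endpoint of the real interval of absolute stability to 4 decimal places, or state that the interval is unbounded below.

z* = -2.1978.

Test eqn y'=λy, z=hλ:
  k1=λy_n ⇒ h·k1=z·y_n;  k2=λ(1+7/20z)y_n ⇒ h·k2=z(1+7/20z)y_n
  y_{n+1}/y_n = 1 − 3/10z + 13/10z(1+7/20z) = 1 + z + 91/200z²
  ⇒ R(z) = 1 + z + 91/200z².

Boundary: |R(x)|=1, x<0.
x=-0.54: |R|=0.5927
R=1: x+91/200x²=0 ⇒ x=−200/91=-2.1978; min R=1−1/(4·91/200)=0.4505>−1
Confirm numerically:
  x=-2.124: |R|=0.92868 <1
  x=-1.818: |R|=0.68583 <1
  x=-1.448: |R|=0.50600 <1
  x=-2.627: |R|=1.51301 >1
  x=-2.604: |R|=1.48127 >1
  x=-2.553: |R|=1.41260 >1
So |R|<1 on (-2.1978, 0).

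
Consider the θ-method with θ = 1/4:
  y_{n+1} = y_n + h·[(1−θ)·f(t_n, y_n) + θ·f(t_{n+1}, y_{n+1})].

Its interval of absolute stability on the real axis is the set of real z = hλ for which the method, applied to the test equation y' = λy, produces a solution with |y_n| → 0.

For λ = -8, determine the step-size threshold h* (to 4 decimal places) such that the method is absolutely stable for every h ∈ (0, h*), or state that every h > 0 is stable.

(-4.0000,0); λ=-8 ⇒ h* = (4)/8 = 0.5000.

On y'=λy, z=hλ:
  y_{n+1} = y_n + z·[3/4·y_n + 1/4·y_{n+1}] ⇒ (1 − 1/4z)y_{n+1} = (1 + 3/4z)y_n
  so R(z) = (1 + 3/4z)/(1 − 1/4z).

Solve |R(x)|<1 on ℝ⁻.
x=-1.43: |R|=0.0534
R=−1: 1+3/4x = −1+1/4x ⇒ -1/2x=2 ⇒ x=2/(-1/2)=-4.0000
Confirm numerically:
  x=-3.891: |R|=0.97237 <1
  x=-2.745: |R|=0.62787 <1
  x=-2.521: |R|=0.54639 <1
  x=-1.944: |R|=0.30821 <1
  x=-4.054: |R|=1.01341 >1
  x=-4.042: |R|=1.01045 >1
So |R|<1 on (-4.0000, 0).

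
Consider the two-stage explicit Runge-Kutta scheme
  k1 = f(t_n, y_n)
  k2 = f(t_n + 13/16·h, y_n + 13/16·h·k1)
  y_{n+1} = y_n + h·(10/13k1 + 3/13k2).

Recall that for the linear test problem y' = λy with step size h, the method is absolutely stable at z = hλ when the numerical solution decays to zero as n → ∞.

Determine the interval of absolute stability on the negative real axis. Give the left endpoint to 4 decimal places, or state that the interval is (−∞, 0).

Test eqn y'=λy, z=hλ:
  k1=λy_n ⇒ h·k1=z·y_n;  k2=λ(1+13/16z)y_n ⇒ h·k2=z(1+13/16z)y_n
  y_{n+1}/y_n = 1 + 10/13z + 3/13z(1+13/16z) = 1 + z + 3/16z²
  Hence R(z) = 1 + z + 3/16z².

Need |R(x)|<1, x<0.
x=-0.34: |R|=0.6817
R=1: x+3/16x²=0 ⇒ x=−16/3=-5.3333; min R=1−1/(4·3/16)=-0.3333>−1
Confirm numerically:
  x=-5.152: |R|=0.82483 <1
  x=-4.159: |R|=0.08424 <1
  x=-3.275: |R|=0.26395 <1
  x=-5.586: |R|=1.26464 >1
  x=-5.469: |R|=1.13912 >1
Stable set (-5.3333, 0).

z∈(-5.3333,0).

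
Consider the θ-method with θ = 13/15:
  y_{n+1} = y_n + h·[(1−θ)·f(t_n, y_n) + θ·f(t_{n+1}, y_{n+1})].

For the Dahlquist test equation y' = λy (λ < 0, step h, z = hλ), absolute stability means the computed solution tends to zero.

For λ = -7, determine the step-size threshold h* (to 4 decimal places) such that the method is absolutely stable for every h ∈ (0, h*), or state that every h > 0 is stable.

With y'=λy (z=hλ):
  y_{n+1} = y_n + z·[2/15·y_n + 13/15·y_{n+1}] ⇒ (1 − 13/15z)y_{n+1} = (1 + 2/15z)y_n
  Hence R(z) = (1 + 2/15z)/(1 − 13/15z).

Boundary: |R(x)|=1, x<0.
x=-1.19: |R|=0.4142
x=-2: |R|=0.2683
x=-10: |R|=0.0345
x=-100: |R|=0.1407
θ=13/15≥1/2 ⇒ |1+2/15x|<|1−13/15x| ∀x<0 ⇒ stable on all of ℝ⁻.

unbounded; (−∞, 0). Any h>0 works for λ=-7.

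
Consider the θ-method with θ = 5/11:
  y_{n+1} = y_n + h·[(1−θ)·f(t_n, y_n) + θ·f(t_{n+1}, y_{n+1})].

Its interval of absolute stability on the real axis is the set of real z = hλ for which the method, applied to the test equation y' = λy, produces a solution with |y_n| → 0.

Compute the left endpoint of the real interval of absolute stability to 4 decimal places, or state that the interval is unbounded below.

z* = -22.0000.

Set f=λy, z=hλ:
  y_{n+1} = y_n + z·[6/11·y_n + 5/11·y_{n+1}] ⇒ (1 − 5/11z)y_{n+1} = (1 + 6/11z)y_n
  R(z) = (1 + 6/11z)/(1 − 5/11z).

Need |R(x)|<1, x<0.
x=-1.04: |R|=0.2938
R=−1: 1+6/11x = −1+5/11x ⇒ -1/11x=2 ⇒ x=2/(-1/11)=-22.0000
Confirm numerically:
  x=-18.727: |R|=0.96872 <1
  x=-18.457: |R|=0.96570 <1
  x=-18.406: |R|=0.96512 <1
  x=-17.861: |R|=0.95874 <1
  x=-22.047: |R|=1.00039 >1
  x=-22.023: |R|=1.00019 >1
So |R|<1 on (-22.0000, 0).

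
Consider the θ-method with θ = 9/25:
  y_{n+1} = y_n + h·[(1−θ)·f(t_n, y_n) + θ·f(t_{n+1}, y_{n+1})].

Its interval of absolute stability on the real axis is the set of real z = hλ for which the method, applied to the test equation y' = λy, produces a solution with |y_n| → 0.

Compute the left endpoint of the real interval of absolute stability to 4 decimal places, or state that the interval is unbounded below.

Set f=λy, z=hλ:
  y_{n+1} = y_n + z·[16/25·y_n + 9/25·y_{n+1}] ⇒ (1 − 9/25z)y_{n+1} = (1 + 16/25z)y_n
  ⇒ R(z) = (1 + 16/25z)/(1 − 9/25z).

Solve |R(x)|<1 on ℝ⁻.
x=-1.45: |R|=0.0473
R=−1: 1+16/25x = −1+9/25x ⇒ -7/25x=2 ⇒ x=2/(-7/25)=-7.1429
Confirm numerically:
  x=-7.045: |R|=0.99225 <1
  x=-5.014: |R|=0.78750 <1
  x=-3.362: |R|=0.52105 <1
  x=-7.742: |R|=1.04430 >1
  x=-7.438: |R|=1.02247 >1
Stable set (-7.1429, 0).

left endpoint -7.1429.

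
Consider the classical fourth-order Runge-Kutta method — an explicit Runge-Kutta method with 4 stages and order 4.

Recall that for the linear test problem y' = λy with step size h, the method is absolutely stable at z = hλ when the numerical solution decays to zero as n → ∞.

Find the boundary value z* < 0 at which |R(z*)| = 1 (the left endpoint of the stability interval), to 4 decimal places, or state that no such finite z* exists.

left endpoint -2.7853.

Test eqn y'=λy, z=hλ:
  order 4, 4-stage ⇒ R(z)=1+z+z^2/2+z^3/6+z^4/24
  (e.g. R(-0.34)=0.71181, |R|=0.71181)

Boundary: |R(x)|=1, x<0.
x=-0.34: |R|=0.7118
|R(-2.66)|=0.8270 |R(-1.03)|=0.3652 |R(-0.55)|=0.5773
Bisect:
  x_lo=-3.6562 |R|=3.3278  x_hi=-0.3674 |R|=0.6926
  mid=-2.01183 |R|=0.33735 →hi
  mid=-2.83404 |R|=1.07602 →lo
  mid=-2.42294 |R|=0.57769 →hi
  mid=-2.62849 |R|=0.78820 →hi
  mid=-2.73126 |R|=0.92155 →hi
  mid=-2.78265 |R|=0.99602 →hi
  mid=-2.80835 |R|=1.03532 →lo
  mid=-2.79550 |R|=1.01550 →lo
  mid=-2.78908 |R|=1.00572 →lo
  mid=-2.78586 |R|=1.00086 →lo
  ...
  [-2.78546,-2.78526] ⇒ x*=-2.7853
Interval (-2.7853, 0).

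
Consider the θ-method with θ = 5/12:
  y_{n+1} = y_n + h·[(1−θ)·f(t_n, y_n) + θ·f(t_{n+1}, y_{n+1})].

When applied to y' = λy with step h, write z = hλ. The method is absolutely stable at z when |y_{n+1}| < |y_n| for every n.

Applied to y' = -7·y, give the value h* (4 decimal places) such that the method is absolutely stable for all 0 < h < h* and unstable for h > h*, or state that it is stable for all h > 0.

Set f=λy, z=hλ:
  y_{n+1} = y_n + z·[7/12·y_n + 5/12·y_{n+1}] ⇒ (1 − 5/12z)y_{n+1} = (1 + 7/12z)y_n
  so R(z) = (1 + 7/12z)/(1 − 5/12z).

Find x<0 with |R(x)|<1.
x=-1.37: |R|=0.1279
R=−1: 1+7/12x = −1+5/12x ⇒ -1/6x=2 ⇒ x=2/(-1/6)=-12.0000
Confirm numerically:
  x=-10.844: |R|=0.96509 <1
  x=-8.147: |R|=0.85387 <1
  x=-5.780: |R|=0.69584 <1
  x=-5.685: |R|=0.68757 <1
  x=-12.346: |R|=1.00939 >1
  x=-12.282: |R|=1.00768 >1
  x=-12.181: |R|=1.00497 >1
Stable set (-12.0000, 0).

(-12.0000,0); λ=-7 ⇒ h* = (12)/7 = 1.7143.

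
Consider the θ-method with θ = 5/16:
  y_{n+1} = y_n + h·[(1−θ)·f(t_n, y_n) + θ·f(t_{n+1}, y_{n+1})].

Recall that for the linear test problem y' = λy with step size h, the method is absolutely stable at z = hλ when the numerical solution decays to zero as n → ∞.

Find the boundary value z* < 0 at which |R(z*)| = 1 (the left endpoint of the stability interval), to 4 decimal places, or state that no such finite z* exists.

z* = -5.3333.

Set f=λy, z=hλ:
  y_{n+1} = y_n + z·[11/16·y_n + 5/16·y_{n+1}] ⇒ (1 − 5/16z)y_{n+1} = (1 + 11/16z)y_n
  R(z) = (1 + 11/16z)/(1 − 5/16z).

Find x<0 with |R(x)|<1.
x=-0.97: |R|=0.2556
R=−1: 1+11/16x = −1+5/16x ⇒ -3/8x=2 ⇒ x=2/(-3/8)=-5.3333
Confirm numerically:
  x=-5.027: |R|=0.95532 <1
  x=-3.479: |R|=0.66684 <1
  x=-2.738: |R|=0.47551 <1
  x=-2.308: |R|=0.34089 <1
  x=-5.804: |R|=1.06273 >1
  x=-5.700: |R|=1.04944 >1
  x=-5.693: |R|=1.04853 >1
So |R|<1 on (-5.3333, 0).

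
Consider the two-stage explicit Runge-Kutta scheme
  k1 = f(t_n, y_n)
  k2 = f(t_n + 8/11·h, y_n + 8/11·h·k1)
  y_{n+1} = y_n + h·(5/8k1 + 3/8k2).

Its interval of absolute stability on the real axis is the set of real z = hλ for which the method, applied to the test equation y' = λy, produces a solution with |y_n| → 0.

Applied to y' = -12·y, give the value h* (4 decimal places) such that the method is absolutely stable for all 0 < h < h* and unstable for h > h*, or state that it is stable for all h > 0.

(-3.6667,0); λ=-12 ⇒ h* = (11/3)/12 = 0.3056.

Test eqn y'=λy, z=hλ:
  k1=λy_n ⇒ h·k1=z·y_n;  k2=λ(1+8/11z)y_n ⇒ h·k2=z(1+8/11z)y_n
  y_{n+1}/y_n = 1 + 5/8z + 3/8z(1+8/11z) = 1 + z + 3/11z²
  Hence R(z) = 1 + z + 3/11z².

Solve |R(x)|<1 on ℝ⁻.
x=-0.8: |R|=0.3745
R=1: x+3/11x²=0 ⇒ x=−11/3=-3.6667; min R=1−1/(4·3/11)=0.0833>−1
Confirm numerically:
  x=-2.423: |R|=0.17816 <1
  x=-2.381: |R|=0.16513 <1
  x=-2.178: |R|=0.11573 <1
  x=-1.705: |R|=0.08782 <1
  x=-3.915: |R|=1.26515 >1
  x=-3.692: |R|=1.02551 >1
Interval (-3.6667, 0).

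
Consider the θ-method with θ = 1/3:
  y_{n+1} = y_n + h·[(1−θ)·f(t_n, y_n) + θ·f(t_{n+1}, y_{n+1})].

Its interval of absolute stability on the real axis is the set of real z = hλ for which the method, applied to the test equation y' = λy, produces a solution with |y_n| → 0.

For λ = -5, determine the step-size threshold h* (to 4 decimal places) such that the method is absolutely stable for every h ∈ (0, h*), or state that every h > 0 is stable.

Test eqn y'=λy, z=hλ:
  y_{n+1} = y_n + z·[2/3·y_n + 1/3·y_{n+1}] ⇒ (1 − 1/3z)y_{n+1} = (1 + 2/3z)y_n
  Hence R(z) = (1 + 2/3z)/(1 − 1/3z).

Find x<0 with |R(x)|<1.
x=-0.35: |R|=0.6866
R=−1: 1+2/3x = −1+1/3x ⇒ -1/3x=2 ⇒ x=2/(-1/3)=-6.0000
Confirm numerically:
  x=-5.289: |R|=0.91422 <1
  x=-5.170: |R|=0.89841 <1
  x=-4.818: |R|=0.84881 <1
  x=-3.793: |R|=0.67511 <1
  x=-6.355: |R|=1.03795 >1
  x=-6.307: |R|=1.03299 >1
  x=-6.031: |R|=1.00343 >1
Stable set (-6.0000, 0).

(-6.0000,0); λ=-5 ⇒ h* = (6)/5 = 1.2000.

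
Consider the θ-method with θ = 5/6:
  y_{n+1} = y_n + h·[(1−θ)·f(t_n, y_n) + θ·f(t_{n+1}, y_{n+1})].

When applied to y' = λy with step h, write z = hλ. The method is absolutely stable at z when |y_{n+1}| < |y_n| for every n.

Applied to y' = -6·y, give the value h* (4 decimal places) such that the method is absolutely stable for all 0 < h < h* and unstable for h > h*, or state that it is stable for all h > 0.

Test eqn y'=λy, z=hλ:
  y_{n+1} = y_n + z·[1/6·y_n + 5/6·y_{n+1}] ⇒ (1 − 5/6z)y_{n+1} = (1 + 1/6z)y_n
  so R(z) = (1 + 1/6z)/(1 − 5/6z).

Solve |R(x)|<1 on ℝ⁻.
x=-1.64: |R|=0.3070
x=-2: |R|=0.2500
x=-10: |R|=0.0714
x=-100: |R|=0.1858
θ=5/6≥1/2 ⇒ |1+1/6x|<|1−5/6x| ∀x<0 ⇒ interval (−∞,0).

unbounded; (−∞, 0). Any h>0 works for λ=-6.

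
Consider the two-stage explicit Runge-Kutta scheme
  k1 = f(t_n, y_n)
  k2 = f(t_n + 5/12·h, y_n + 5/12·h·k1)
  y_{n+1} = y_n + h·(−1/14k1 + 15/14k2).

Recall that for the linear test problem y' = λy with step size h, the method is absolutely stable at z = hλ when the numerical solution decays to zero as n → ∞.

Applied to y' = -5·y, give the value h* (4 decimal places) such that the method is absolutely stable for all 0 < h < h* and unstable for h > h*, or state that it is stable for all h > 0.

Set f=λy, z=hλ:
  k1=λy_n ⇒ h·k1=z·y_n;  k2=λ(1+5/12z)y_n ⇒ h·k2=z(1+5/12z)y_n
  y_{n+1}/y_n = 1 − 1/14z + 15/14z(1+5/12z) = 1 + z + 25/56z²
  so R(z) = 1 + z + 25/56z².

Find x<0 with |R(x)|<1.
x=-0.69: |R|=0.5225
R=1: x+25/56x²=0 ⇒ x=−56/25=-2.2400; min R=1−1/(4·25/56)=0.4400>−1
Confirm numerically:
  x=-1.930: |R|=0.73290 <1
  x=-1.595: |R|=0.54073 <1
  x=-1.517: |R|=0.51036 <1
  x=-2.792: |R|=1.68803 >1
  x=-2.428: |R|=1.20378 >1
So |R|<1 on (-2.2400, 0).

(-2.2400,0); λ=-5 ⇒ h* = (56/25)/5 = 0.4480.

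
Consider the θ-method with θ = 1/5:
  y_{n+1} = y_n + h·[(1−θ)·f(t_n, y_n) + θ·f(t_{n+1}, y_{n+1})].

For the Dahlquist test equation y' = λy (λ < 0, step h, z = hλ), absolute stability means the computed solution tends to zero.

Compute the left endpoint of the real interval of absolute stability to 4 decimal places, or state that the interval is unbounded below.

left endpoint -3.3333.

With y'=λy (z=hλ):
  y_{n+1} = y_n + z·[4/5·y_n + 1/5·y_{n+1}] ⇒ (1 − 1/5z)y_{n+1} = (1 + 4/5z)y_n
  ⇒ R(z) = (1 + 4/5z)/(1 − 1/5z).

Need |R(x)|<1, x<0.
x=-1.11: |R|=0.0917
R=−1: 1+4/5x = −1+1/5x ⇒ -3/5x=2 ⇒ x=2/(-3/5)=-3.3333
Confirm numerically:
  x=-2.169: |R|=0.51276 <1
  x=-1.747: |R|=0.29465 <1
  x=-1.366: |R|=0.07289 <1
  x=-3.805: |R|=1.16070 >1
  x=-3.709: |R|=1.12941 >1
Stable set (-3.3333, 0).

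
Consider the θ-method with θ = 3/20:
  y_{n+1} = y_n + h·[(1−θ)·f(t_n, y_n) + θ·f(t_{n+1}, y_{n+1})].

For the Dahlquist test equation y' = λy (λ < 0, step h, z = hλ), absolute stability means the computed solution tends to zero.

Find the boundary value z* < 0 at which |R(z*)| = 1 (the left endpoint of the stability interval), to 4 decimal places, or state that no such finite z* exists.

On y'=λy, z=hλ:
  y_{n+1} = y_n + z·[17/20·y_n + 3/20·y_{n+1}] ⇒ (1 − 3/20z)y_{n+1} = (1 + 17/20z)y_n
  so R(z) = (1 + 17/20z)/(1 − 3/20z).

Find x<0 with |R(x)|<1.
x=-1.04: |R|=0.1003
R=−1: 1+17/20x = −1+3/20x ⇒ -7/10x=2 ⇒ x=2/(-7/10)=-2.8571
Confirm numerically:
  x=-2.551: |R|=0.84501 <1
  x=-2.242: |R|=0.67777 <1
  x=-1.952: |R|=0.50990 <1
  x=-1.891: |R|=0.47314 <1
  x=-3.442: |R|=1.27000 >1
  x=-3.278: |R|=1.19749 >1
  x=-3.050: |R|=1.09262 >1
Stable set (-2.8571, 0).

left endpoint -2.8571.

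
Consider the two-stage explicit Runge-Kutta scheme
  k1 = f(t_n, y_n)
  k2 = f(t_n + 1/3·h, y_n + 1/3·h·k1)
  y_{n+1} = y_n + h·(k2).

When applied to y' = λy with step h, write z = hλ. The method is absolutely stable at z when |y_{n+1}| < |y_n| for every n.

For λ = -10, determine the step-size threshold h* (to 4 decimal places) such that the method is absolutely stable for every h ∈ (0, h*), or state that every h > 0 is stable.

(-3.0000,0); λ=-10 ⇒ h* = (3)/10 = 0.3000.

Set f=λy, z=hλ:
  k1=λy_n ⇒ h·k1=z·y_n;  k2=λ(1+1/3z)y_n ⇒ h·k2=z(1+1/3z)y_n
  y_{n+1}/y_n = 1 + z(1+1/3z) = 1 + z + 1/3z²
  Hence R(z) = 1 + z + 1/3z².

Need |R(x)|<1, x<0.
x=-0.7: |R|=0.4633
R=1: x+1/3x²=0 ⇒ x=−3=-3.0000; min R=1−1/(4·1/3)=0.2500>−1
Confirm numerically:
  x=-2.885: |R|=0.88941 <1
  x=-2.404: |R|=0.52241 <1
  x=-2.257: |R|=0.44102 <1
  x=-3.430: |R|=1.49163 >1
  x=-3.250: |R|=1.27083 >1
  x=-3.192: |R|=1.20429 >1
So |R|<1 on (-3.0000, 0).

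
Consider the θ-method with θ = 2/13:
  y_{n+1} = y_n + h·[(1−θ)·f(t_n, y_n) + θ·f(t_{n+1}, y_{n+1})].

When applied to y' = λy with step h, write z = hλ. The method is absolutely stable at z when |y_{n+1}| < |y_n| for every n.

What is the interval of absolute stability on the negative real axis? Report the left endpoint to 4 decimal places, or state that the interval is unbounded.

(-2.8889, 0).

Set f=λy, z=hλ:
  y_{n+1} = y_n + z·[11/13·y_n + 2/13·y_{n+1}] ⇒ (1 − 2/13z)y_{n+1} = (1 + 11/13z)y_n
  ⇒ R(z) = (1 + 11/13z)/(1 − 2/13z).

Boundary: |R(x)|=1, x<0.
x=-0.77: |R|=0.3116
R=−1: 1+11/13x = −1+2/13x ⇒ -9/13x=2 ⇒ x=2/(-9/13)=-2.8889
Confirm numerically:
  x=-2.821: |R|=0.96722 <1
  x=-2.451: |R|=0.77986 <1
  x=-1.740: |R|=0.37257 <1
  x=-1.394: |R|=0.14783 <1
  x=-3.387: |R|=1.22671 >1
  x=-2.978: |R|=1.04231 >1
Stable set (-2.8889, 0).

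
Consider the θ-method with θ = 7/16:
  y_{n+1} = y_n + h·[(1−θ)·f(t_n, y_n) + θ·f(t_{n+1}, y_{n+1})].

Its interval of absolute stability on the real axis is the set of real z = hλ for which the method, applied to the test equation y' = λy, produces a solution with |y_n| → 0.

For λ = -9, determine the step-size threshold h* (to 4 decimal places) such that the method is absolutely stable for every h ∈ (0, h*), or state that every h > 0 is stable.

With y'=λy (z=hλ):
  y_{n+1} = y_n + z·[9/16·y_n + 7/16·y_{n+1}] ⇒ (1 − 7/16z)y_{n+1} = (1 + 9/16z)y_n
  R(z) = (1 + 9/16z)/(1 − 7/16z).

Need |R(x)|<1, x<0.
x=-0.44: |R|=0.6310
R=−1: 1+9/16x = −1+7/16x ⇒ -1/8x=2 ⇒ x=2/(-1/8)=-16.0000
Confirm numerically:
  x=-14.244: |R|=0.96965 <1
  x=-13.843: |R|=0.96179 <1
  x=-8.268: |R|=0.79068 <1
  x=-8.066: |R|=0.78102 <1
  x=-16.189: |R|=1.00292 >1
  x=-16.096: |R|=1.00149 >1
  x=-16.064: |R|=1.00100 >1
Stable set (-16.0000, 0).

(-16.0000,0); λ=-9 ⇒ h* = (16)/9 = 1.7778.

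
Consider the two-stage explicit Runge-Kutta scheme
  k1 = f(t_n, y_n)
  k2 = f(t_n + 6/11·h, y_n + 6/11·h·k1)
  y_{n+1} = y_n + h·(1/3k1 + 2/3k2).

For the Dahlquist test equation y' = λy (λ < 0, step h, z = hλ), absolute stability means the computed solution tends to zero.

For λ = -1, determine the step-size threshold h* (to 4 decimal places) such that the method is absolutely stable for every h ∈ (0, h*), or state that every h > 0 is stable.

Test eqn y'=λy, z=hλ:
  k1=λy_n ⇒ h·k1=z·y_n;  k2=λ(1+6/11z)y_n ⇒ h·k2=z(1+6/11z)y_n
  y_{n+1}/y_n = 1 + 1/3z + 2/3z(1+6/11z) = 1 + z + 4/11z²
  R(z) = 1 + z + 4/11z².

Need |R(x)|<1, x<0.
x=-1.33: |R|=0.3132
R=1: x+4/11x²=0 ⇒ x=−11/4=-2.7500; min R=1−1/(4·4/11)=0.3125>−1
Confirm numerically:
  x=-2.327: |R|=0.64207 <1
  x=-1.955: |R|=0.43483 <1
  x=-1.639: |R|=0.33784 <1
  x=-1.409: |R|=0.31292 <1
  x=-3.348: |R|=1.72804 >1
  x=-3.206: |R|=1.53161 >1
  x=-3.095: |R|=1.38828 >1
Stable set (-2.7500, 0).

(-2.7500,0); λ=-1 ⇒ h* = (11/4)/1 = 2.7500.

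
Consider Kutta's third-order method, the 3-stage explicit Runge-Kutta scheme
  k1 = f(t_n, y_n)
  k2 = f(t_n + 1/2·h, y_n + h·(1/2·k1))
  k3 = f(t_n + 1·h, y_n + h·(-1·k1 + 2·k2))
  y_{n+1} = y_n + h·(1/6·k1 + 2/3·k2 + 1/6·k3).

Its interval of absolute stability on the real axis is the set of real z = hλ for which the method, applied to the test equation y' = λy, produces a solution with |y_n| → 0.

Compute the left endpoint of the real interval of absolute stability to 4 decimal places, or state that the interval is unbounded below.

z* = -2.5127.

With y'=λy (z=hλ):
  order 3, 3-stage ⇒ R(z)=1+z+z^2/2+z^3/6
  (e.g. R(-0.58)=0.55568, |R|=0.55568)

Need |R(x)|<1, x<0.
x=-0.58: |R|=0.5557
|R(-1.11)|=0.2781 |R(-1.1)|=0.2832 |R(-0.91)|=0.3785
Bisect:
  x_lo=-3.0418 |R|=2.1063  x_hi=-0.3038 |R|=0.7377
  mid=-1.67279 |R|=0.05382 →hi
  mid=-2.35730 |R|=0.76207 →hi
  mid=-2.69956 |R|=1.33465 →lo
  mid=-2.52843 |R|=1.02598 →lo
  mid=-2.44287 |R|=0.88875 →hi
  mid=-2.48565 |R|=0.95600 →hi
  mid=-2.50704 |R|=0.99065 →hi
  mid=-2.51774 |R|=1.00823 →lo
  mid=-2.51239 |R|=0.99942 →hi
  ...
  [-2.51289,-2.51272] ⇒ x*=-2.5127
Interval (-2.5127, 0).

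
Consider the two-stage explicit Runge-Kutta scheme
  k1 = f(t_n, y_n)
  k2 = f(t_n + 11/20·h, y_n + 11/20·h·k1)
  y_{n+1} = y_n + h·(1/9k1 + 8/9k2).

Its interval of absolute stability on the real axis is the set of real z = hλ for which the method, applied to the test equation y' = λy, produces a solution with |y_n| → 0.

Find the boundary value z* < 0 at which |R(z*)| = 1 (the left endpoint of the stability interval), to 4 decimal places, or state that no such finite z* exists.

With y'=λy (z=hλ):
  k1=λy_n ⇒ h·k1=z·y_n;  k2=λ(1+11/20z)y_n ⇒ h·k2=z(1+11/20z)y_n
  y_{n+1}/y_n = 1 + 1/9z + 8/9z(1+11/20z) = 1 + z + 22/45z²
  Hence R(z) = 1 + z + 22/45z².

Need |R(x)|<1, x<0.
x=-0.73: |R|=0.5305
R=1: x+22/45x²=0 ⇒ x=−45/22=-2.0455; min R=1−1/(4·22/45)=0.4886>−1
Confirm numerically:
  x=-1.501: |R|=0.60047 <1
  x=-1.298: |R|=0.52568 <1
  x=-1.014: |R|=0.48867 <1
  x=-2.444: |R|=1.47620 >1
  x=-2.170: |R|=1.13213 >1
  x=-2.118: |R|=1.07512 >1
Stable set (-2.0455, 0).

left endpoint -2.0455.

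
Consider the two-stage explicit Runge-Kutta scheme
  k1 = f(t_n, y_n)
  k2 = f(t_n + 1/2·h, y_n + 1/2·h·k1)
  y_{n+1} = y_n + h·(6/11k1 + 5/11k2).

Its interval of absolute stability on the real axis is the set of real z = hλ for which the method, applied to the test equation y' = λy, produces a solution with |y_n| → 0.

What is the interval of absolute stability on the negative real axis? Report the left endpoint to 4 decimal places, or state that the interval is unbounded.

z∈(-4.4000,0).

Test eqn y'=λy, z=hλ:
  k1=λy_n ⇒ h·k1=z·y_n;  k2=λ(1+1/2z)y_n ⇒ h·k2=z(1+1/2z)y_n
  y_{n+1}/y_n = 1 + 6/11z + 5/11z(1+1/2z) = 1 + z + 5/22z²
  ⇒ R(z) = 1 + z + 5/22z².

Find x<0 with |R(x)|<1.
x=-1.23: |R|=0.1138
R=1: x+5/22x²=0 ⇒ x=−22/5=-4.4000; min R=1−1/(4·5/22)=-0.1000>−1
Confirm numerically:
  x=-3.851: |R|=0.51950 <1
  x=-3.130: |R|=0.09657 <1
  x=-3.111: |R|=0.08862 <1
  x=-4.818: |R|=1.45771 >1
  x=-4.758: |R|=1.38713 >1
  x=-4.466: |R|=1.06699 >1
Stable set (-4.4000, 0).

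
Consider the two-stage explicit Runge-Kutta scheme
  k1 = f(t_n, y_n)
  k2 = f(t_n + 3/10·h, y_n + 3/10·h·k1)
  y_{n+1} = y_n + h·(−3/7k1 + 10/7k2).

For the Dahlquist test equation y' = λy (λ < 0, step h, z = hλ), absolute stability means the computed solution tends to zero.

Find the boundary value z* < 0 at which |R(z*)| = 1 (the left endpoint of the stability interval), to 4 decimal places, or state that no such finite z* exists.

left endpoint -2.3333.

Set f=λy, z=hλ:
  k1=λy_n ⇒ h·k1=z·y_n;  k2=λ(1+3/10z)y_n ⇒ h·k2=z(1+3/10z)y_n
  y_{n+1}/y_n = 1 − 3/7z + 10/7z(1+3/10z) = 1 + z + 3/7z²
  R(z) = 1 + z + 3/7z².

Need |R(x)|<1, x<0.
x=-1.37: |R|=0.4344
R=1: x+3/7x²=0 ⇒ x=−7/3=-2.3333; min R=1−1/(4·3/7)=0.4167>−1
Confirm numerically:
  x=-2.120: |R|=0.80617 <1
  x=-1.330: |R|=0.42810 <1
  x=-0.972: |R|=0.43291 <1
  x=-2.774: |R|=1.52389 >1
  x=-2.380: |R|=1.04760 >1
Interval (-2.3333, 0).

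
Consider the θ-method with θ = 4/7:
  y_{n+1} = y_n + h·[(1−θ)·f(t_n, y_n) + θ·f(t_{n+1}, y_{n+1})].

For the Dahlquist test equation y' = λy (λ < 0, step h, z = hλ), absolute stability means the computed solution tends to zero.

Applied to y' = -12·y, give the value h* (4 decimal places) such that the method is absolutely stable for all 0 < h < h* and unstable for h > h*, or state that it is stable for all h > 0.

(−∞, 0) — no finite endpoint. Any h>0 works for λ=-12.

On y'=λy, z=hλ:
  y_{n+1} = y_n + z·[3/7·y_n + 4/7·y_{n+1}] ⇒ (1 − 4/7z)y_{n+1} = (1 + 3/7z)y_n
  Hence R(z) = (1 + 3/7z)/(1 − 4/7z).

Solve |R(x)|<1 on ℝ⁻.
x=-1.25: |R|=0.2708
x=-2: |R|=0.0667
x=-10: |R|=0.4894
x=-100: |R|=0.7199
θ=4/7≥1/2 ⇒ |1+3/7x|<|1−4/7x| ∀x<0 ⇒ interval (−∞,0).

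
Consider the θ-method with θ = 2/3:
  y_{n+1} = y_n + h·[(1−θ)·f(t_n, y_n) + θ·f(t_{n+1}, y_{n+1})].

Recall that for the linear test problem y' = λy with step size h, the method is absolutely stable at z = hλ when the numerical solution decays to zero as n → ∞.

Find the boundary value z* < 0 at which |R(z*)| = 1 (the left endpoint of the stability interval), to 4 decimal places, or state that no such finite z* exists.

interval (−∞, 0).

On y'=λy, z=hλ:
  y_{n+1} = y_n + z·[1/3·y_n + 2/3·y_{n+1}] ⇒ (1 − 2/3z)y_{n+1} = (1 + 1/3z)y_n
  R(z) = (1 + 1/3z)/(1 − 2/3z).

Solve |R(x)|<1 on ℝ⁻.
x=-1.06: |R|=0.3789
x=-2: |R|=0.1429
x=-10: |R|=0.3043
x=-100: |R|=0.4778
θ=2/3≥1/2 ⇒ |1+1/3x|<|1−2/3x| ∀x<0 ⇒ stable on all of ℝ⁻.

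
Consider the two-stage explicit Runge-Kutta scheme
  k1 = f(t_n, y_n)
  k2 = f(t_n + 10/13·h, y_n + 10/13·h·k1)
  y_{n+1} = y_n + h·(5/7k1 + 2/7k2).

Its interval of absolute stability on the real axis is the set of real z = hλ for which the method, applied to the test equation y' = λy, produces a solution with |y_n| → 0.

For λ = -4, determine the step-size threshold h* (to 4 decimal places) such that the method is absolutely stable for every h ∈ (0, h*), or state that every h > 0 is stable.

(-4.5500,0); λ=-4 ⇒ h* = (91/20)/4 = 1.1375.

On y'=λy, z=hλ:
  k1=λy_n ⇒ h·k1=z·y_n;  k2=λ(1+10/13z)y_n ⇒ h·k2=z(1+10/13z)y_n
  y_{n+1}/y_n = 1 + 5/7z + 2/7z(1+10/13z) = 1 + z + 20/91z²
  ⇒ R(z) = 1 + z + 20/91z².

Need |R(x)|<1, x<0.
x=-0.92: |R|=0.2660
R=1: x+20/91x²=0 ⇒ x=−91/20=-4.5500; min R=1−1/(4·20/91)=-0.1375>−1
Confirm numerically:
  x=-4.379: |R|=0.83543 <1
  x=-3.969: |R|=0.49319 <1
  x=-2.284: |R|=0.13748 <1
  x=-2.096: |R|=0.13046 <1
  x=-4.726: |R|=1.18281 >1
  x=-4.706: |R|=1.16135 >1
So |R|<1 on (-4.5500, 0).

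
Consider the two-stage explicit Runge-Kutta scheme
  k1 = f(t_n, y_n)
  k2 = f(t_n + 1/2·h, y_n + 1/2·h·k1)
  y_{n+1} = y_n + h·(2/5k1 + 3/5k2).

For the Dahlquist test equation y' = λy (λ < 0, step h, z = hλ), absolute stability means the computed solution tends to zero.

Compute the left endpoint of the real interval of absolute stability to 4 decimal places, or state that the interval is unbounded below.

z* = -3.3333.

With y'=λy (z=hλ):
  k1=λy_n ⇒ h·k1=z·y_n;  k2=λ(1+1/2z)y_n ⇒ h·k2=z(1+1/2z)y_n
  y_{n+1}/y_n = 1 + 2/5z + 3/5z(1+1/2z) = 1 + z + 3/10z²
  so R(z) = 1 + z + 3/10z².

Need |R(x)|<1, x<0.
x=-0.51: |R|=0.5680
R=1: x+3/10x²=0 ⇒ x=−10/3=-3.3333; min R=1−1/(4·3/10)=0.1667>−1
Confirm numerically:
  x=-2.847: |R|=0.58462 <1
  x=-2.677: |R|=0.47290 <1
  x=-1.778: |R|=0.17039 <1
  x=-3.717: |R|=1.42783 >1
  x=-3.363: |R|=1.02993 >1
So |R|<1 on (-3.3333, 0).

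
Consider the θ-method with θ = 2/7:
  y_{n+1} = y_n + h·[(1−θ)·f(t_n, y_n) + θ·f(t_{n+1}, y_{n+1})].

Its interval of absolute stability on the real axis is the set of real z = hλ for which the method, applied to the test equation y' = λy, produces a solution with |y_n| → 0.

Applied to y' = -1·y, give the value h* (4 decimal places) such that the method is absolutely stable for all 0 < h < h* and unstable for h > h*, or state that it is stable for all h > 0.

Set f=λy, z=hλ:
  y_{n+1} = y_n + z·[5/7·y_n + 2/7·y_{n+1}] ⇒ (1 − 2/7z)y_{n+1} = (1 + 5/7z)y_n
  ⇒ R(z) = (1 + 5/7z)/(1 − 2/7z).

Need |R(x)|<1, x<0.
x=-1.09: |R|=0.1688
R=−1: 1+5/7x = −1+2/7x ⇒ -3/7x=2 ⇒ x=2/(-3/7)=-4.6667
Confirm numerically:
  x=-3.626: |R|=0.78094 <1
  x=-3.591: |R|=0.77246 <1
  x=-3.194: |R|=0.67000 <1
  x=-4.937: |R|=1.04806 >1
  x=-4.792: |R|=1.02267 >1
Interval (-4.6667, 0).

(-4.6667,0); λ=-1 ⇒ h* = (14/3)/1 = 4.6667.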